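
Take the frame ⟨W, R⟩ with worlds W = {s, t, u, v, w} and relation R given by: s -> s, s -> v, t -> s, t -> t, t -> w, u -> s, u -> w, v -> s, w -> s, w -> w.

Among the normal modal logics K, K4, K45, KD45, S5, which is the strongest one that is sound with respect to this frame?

Transitive (axiom 4): no — t R s and s R v, but not t R v.
Euclidean (axiom 5): no — t R s and t R w, but not s R w.
Serial (axiom D): yes — every world has a successor (e.g. s R s).
Reflexive (axiom T): no — u is not related to itself.
So F validates K; K4 would additionally require R to be transitive. The strongest is K.

K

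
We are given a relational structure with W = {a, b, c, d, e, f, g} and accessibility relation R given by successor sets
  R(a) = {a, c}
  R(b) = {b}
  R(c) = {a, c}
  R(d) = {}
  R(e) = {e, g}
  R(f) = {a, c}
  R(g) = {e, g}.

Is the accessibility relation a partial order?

Reflexive: no — d is not related to itself.
Transitive: yes — every two-step R-path is closed by a direct edge.
Antisymmetric: no — a R c and c R a with a ≠ c.
So R is not a partial order.

No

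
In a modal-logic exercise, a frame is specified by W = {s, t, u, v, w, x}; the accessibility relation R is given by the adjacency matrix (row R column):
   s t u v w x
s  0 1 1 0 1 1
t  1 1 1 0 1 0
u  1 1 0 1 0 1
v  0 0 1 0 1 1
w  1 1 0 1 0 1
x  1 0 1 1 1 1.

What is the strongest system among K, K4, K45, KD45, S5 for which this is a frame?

Transitive (axiom 4): no — s R u and u R v, but not s R v.
Euclidean (axiom 5): no — s R t and s R x, but not t R x.
Serial (axiom D): yes — every world has a successor (e.g. s R t).
Reflexive (axiom T): no — s is not related to itself.
So F validates K; K4 would additionally require R to be transitive. The strongest is K.

K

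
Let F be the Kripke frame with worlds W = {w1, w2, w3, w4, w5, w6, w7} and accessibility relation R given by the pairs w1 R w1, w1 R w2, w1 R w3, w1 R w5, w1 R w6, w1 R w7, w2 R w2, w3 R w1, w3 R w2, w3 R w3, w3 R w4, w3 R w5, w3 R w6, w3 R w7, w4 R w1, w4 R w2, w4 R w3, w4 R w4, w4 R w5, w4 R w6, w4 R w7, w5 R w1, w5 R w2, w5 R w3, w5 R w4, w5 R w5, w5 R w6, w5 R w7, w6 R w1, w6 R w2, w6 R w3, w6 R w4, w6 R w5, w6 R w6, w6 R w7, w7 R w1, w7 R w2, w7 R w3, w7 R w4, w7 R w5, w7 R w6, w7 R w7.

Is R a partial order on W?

No

Reflexive: yes — every world is R-related to itself.
Transitive: no — w1 R w3 and w3 R w4, but not w1 R w4.
Antisymmetric: no — w1 R w3 and w3 R w1 with w1 ≠ w3.
So R is not a partial order.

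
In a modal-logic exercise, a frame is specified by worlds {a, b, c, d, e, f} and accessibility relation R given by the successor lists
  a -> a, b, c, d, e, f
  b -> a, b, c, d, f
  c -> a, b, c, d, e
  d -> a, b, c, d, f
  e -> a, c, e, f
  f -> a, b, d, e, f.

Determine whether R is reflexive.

Yes

Reflexive: yes — every world is R-related to itself.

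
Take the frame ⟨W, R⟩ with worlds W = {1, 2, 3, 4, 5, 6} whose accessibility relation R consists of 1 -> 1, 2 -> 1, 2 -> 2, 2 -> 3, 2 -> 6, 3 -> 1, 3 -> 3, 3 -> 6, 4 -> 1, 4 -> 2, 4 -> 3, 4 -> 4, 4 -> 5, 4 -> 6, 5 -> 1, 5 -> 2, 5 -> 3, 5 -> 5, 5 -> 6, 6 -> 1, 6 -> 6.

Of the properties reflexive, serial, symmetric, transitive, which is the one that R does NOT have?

symmetric

Reflexive: yes — every world is R-related to itself.
Serial: yes — every world has a successor (e.g. 1 R 1).
Symmetric: no — 2 R 1 but not 1 R 2.
Transitive: yes — every two-step R-path is closed by a direct edge.
Only symmetric fails.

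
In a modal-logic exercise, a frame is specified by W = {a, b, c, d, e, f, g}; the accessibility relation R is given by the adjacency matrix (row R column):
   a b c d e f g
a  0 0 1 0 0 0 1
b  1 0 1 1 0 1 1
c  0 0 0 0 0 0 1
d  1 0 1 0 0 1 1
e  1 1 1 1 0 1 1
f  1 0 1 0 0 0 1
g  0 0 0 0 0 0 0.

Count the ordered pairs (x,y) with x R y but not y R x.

Enumerating: (a,c), (a,g), (b,a), (b,c), (b,d), (b,f), (b,g), (c,g), (d,a), (d,c), (d,f), (d,g), … and 9 more.
Total: 21.

21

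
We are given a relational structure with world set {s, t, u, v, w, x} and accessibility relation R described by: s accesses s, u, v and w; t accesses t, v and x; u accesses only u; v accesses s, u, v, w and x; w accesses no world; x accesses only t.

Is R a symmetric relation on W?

No

Symmetric: no — s R u but not u R s.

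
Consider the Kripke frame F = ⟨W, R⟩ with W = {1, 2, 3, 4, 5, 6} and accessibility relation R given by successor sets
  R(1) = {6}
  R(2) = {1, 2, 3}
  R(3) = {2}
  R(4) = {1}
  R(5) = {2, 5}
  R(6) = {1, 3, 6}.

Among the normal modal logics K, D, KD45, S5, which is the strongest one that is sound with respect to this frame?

D

Serial (axiom D): yes — every world has a successor (e.g. 1 R 6).
Euclidean (axiom 5): no — 2 R 1 and 2 R 3, but not 1 R 3.
Transitive (axiom 4): no — 1 R 6 and 6 R 3, but not 1 R 3.
Reflexive (axiom T): no — 1 is not related to itself.
So F validates K, D; KD45 would additionally require R to be Euclidean and transitive. The strongest is D.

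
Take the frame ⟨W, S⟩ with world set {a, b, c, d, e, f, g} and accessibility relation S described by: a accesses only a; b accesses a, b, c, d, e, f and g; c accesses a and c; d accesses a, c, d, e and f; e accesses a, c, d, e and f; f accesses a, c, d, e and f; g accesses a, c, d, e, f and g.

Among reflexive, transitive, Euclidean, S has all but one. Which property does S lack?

Reflexive: yes — every world is S-related to itself.
Transitive: yes — every two-step S-path is closed by a direct edge.
Euclidean: no — b S a and b S c, but not a S c.
Only Euclidean fails.

Euclidean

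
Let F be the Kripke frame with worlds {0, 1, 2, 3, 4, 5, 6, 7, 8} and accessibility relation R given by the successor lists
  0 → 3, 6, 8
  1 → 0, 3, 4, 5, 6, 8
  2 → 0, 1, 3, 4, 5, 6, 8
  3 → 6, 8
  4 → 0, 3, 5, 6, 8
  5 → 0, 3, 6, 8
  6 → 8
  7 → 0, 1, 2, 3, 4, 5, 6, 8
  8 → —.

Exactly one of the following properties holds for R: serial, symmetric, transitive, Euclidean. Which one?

transitive

Serial: no — 8 has no R-successor.
Symmetric: no — 0 R 3 but not 3 R 0.
Transitive: yes — every two-step R-path is closed by a direct edge.
Euclidean: no — 0 R 6 and 0 R 3, but not 6 R 3.
Only transitive holds.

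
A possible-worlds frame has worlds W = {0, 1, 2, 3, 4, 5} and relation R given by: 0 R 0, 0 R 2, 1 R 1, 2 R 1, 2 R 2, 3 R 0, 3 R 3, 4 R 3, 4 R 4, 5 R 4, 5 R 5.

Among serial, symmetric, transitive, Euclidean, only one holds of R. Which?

serial

Serial: yes — every world has a successor (e.g. 0 R 0).
Symmetric: no — 0 R 2 but not 2 R 0.
Transitive: no — 0 R 2 and 2 R 1, but not 0 R 1.
Euclidean: no — 0 R 2 and 0 R 0, but not 2 R 0.
Only serial holds.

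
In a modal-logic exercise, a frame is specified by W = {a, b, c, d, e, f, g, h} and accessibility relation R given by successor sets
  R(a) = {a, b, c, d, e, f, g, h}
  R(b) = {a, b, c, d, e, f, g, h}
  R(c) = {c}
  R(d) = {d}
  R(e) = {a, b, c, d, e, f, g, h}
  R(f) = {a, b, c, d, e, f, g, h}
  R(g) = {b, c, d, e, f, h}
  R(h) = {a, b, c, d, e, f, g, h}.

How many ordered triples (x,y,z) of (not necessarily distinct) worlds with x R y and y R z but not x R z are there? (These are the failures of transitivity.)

8

Enumerating: (g,b,a), (g,b,g), (g,e,a), (g,e,g), (g,f,a), (g,f,g), (g,h,a), (g,h,g).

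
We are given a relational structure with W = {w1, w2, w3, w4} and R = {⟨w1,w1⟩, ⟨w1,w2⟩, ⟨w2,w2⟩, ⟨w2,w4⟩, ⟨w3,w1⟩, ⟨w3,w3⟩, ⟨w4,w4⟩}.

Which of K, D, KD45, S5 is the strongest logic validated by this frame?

D

Serial (axiom D): yes — every world has a successor (e.g. w1 R w1).
Euclidean (axiom 5): no — w1 R w2 and w1 R w1, but not w2 R w1.
Transitive (axiom 4): no — w1 R w2 and w2 R w4, but not w1 R w4.
Reflexive (axiom T): yes — every world is R-related to itself.
So F validates K, D; KD45 would additionally require R to be Euclidean and transitive. The strongest is D.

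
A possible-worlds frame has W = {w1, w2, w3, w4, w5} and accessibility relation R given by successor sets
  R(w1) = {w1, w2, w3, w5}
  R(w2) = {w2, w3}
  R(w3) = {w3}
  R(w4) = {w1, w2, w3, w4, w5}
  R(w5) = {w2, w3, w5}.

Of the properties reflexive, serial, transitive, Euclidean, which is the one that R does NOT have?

Euclidean

Reflexive: yes — every world is R-related to itself.
Serial: yes — every world has a successor (e.g. w1 R w1).
Transitive: yes — every two-step R-path is closed by a direct edge.
Euclidean: no — w1 R w2 and w1 R w5, but not w2 R w5.
Only Euclidean fails.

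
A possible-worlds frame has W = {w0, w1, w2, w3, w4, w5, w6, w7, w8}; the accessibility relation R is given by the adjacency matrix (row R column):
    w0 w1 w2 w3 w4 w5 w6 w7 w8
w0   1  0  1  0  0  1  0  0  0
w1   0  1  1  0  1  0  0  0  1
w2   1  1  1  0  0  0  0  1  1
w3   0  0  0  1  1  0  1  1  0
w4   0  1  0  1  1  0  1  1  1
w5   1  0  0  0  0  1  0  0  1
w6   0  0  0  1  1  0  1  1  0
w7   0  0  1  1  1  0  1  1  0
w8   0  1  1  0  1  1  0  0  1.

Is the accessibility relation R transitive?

Transitive: no — w0 R w2 and w2 R w1, but not w0 R w1.

No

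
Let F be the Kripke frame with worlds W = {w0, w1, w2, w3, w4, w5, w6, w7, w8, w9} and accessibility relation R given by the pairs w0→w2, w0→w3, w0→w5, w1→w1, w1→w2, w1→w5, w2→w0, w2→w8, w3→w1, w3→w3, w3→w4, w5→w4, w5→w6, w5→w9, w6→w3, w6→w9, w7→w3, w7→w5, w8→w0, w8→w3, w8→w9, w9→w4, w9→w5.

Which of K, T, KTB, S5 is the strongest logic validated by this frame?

Reflexive (axiom T): no — w0 is not related to itself.
Symmetric (axiom B): no — w0 R w3 but not w3 R w0.
Euclidean (axiom 5): no — w0 R w2 and w0 R w3, but not w2 R w3.
So F validates K; T would additionally require R to be reflexive. The strongest is K.

K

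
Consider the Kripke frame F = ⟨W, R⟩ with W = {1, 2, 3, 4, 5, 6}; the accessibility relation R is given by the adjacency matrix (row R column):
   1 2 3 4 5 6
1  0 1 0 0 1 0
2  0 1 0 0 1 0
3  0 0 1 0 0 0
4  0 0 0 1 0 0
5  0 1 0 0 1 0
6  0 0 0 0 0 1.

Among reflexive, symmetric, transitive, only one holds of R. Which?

transitive

Reflexive: no — 1 is not related to itself.
Symmetric: no — 1 R 2 but not 2 R 1.
Transitive: yes — every two-step R-path is closed by a direct edge.
Only transitive holds.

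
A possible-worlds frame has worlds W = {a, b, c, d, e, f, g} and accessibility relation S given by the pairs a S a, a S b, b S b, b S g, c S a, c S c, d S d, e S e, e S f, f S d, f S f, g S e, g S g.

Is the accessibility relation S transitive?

No

Transitive: no — a S b and b S g, but not a S g.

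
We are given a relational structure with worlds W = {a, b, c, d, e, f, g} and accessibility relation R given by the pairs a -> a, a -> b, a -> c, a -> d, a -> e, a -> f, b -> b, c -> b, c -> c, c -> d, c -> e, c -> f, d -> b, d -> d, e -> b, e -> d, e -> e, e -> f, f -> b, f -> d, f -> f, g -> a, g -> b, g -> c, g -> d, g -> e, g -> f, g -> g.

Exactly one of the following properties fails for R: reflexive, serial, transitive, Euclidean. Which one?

Euclidean

Reflexive: yes — every world is R-related to itself.
Serial: yes — every world has a successor (e.g. a R a).
Transitive: yes — every two-step R-path is closed by a direct edge.
Euclidean: no — a R b and a R c, but not b R c.
Only Euclidean fails.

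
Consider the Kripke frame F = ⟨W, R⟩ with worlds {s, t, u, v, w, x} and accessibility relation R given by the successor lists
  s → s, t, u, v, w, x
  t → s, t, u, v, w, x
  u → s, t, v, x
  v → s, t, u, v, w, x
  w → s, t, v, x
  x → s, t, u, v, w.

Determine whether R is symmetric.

Yes

Symmetric: yes — every pair in R has its reverse in R.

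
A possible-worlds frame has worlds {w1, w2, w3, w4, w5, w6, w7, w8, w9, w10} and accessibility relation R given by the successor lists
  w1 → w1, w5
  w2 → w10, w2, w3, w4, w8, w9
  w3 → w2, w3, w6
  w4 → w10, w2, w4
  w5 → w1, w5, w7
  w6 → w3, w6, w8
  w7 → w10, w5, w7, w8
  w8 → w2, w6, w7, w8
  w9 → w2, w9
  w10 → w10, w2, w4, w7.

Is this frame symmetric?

Yes

Symmetric: yes — every pair in R has its reverse in R.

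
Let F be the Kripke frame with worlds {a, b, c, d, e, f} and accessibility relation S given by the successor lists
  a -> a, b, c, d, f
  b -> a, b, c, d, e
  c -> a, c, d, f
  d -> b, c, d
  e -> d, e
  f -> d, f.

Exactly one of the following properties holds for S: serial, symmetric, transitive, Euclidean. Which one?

Serial: yes — every world has a successor (e.g. a S a).
Symmetric: no — a S d but not d S a.
Transitive: no — a S b and b S e, but not a S e.
Euclidean: no — a S b and a S f, but not b S f.
Only serial holds.

serial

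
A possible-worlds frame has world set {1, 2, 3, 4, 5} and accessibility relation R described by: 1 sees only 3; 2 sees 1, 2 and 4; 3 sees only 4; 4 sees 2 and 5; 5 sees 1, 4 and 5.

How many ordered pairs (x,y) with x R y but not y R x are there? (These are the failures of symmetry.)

4

Enumerating: (1,3), (2,1), (3,4), (5,1).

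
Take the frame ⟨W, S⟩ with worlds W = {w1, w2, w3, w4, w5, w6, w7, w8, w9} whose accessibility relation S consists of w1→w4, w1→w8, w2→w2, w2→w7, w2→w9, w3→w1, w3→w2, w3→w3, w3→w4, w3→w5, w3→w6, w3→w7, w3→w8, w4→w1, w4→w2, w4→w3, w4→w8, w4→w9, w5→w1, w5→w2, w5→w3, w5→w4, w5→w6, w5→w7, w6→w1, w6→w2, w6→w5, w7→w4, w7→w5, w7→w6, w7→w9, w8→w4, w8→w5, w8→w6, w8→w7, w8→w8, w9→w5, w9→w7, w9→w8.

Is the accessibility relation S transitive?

Transitive: no — w1 S w4 and w4 S w2, but not w1 S w2.

No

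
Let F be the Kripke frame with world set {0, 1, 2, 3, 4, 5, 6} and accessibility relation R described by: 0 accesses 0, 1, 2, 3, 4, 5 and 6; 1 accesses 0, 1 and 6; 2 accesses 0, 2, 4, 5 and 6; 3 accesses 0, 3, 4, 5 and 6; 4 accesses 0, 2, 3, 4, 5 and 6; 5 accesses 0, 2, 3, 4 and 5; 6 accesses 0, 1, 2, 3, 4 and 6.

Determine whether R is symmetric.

Yes

Symmetric: yes — every pair in R has its reverse in R.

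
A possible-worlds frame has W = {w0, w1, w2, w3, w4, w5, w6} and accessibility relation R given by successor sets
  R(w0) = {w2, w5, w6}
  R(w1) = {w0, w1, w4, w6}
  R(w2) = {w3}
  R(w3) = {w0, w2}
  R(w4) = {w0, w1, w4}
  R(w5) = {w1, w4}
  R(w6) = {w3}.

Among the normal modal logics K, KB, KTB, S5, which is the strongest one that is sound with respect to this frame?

K

Symmetric (axiom B): no — w0 R w2 but not w2 R w0.
Reflexive (axiom T): no — w0 is not related to itself.
Euclidean (axiom 5): no — w0 R w2 and w0 R w5, but not w2 R w5.
So F validates K; KB would additionally require R to be symmetric. The strongest is K.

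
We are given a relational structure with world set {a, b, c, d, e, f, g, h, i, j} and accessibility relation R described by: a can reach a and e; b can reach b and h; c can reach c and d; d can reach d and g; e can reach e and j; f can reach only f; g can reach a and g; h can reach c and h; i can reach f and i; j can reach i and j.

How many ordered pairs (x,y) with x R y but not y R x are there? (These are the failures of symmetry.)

9

Enumerating: (a,e), (b,h), (c,d), (d,g), (e,j), (g,a), (h,c), (i,f), (j,i).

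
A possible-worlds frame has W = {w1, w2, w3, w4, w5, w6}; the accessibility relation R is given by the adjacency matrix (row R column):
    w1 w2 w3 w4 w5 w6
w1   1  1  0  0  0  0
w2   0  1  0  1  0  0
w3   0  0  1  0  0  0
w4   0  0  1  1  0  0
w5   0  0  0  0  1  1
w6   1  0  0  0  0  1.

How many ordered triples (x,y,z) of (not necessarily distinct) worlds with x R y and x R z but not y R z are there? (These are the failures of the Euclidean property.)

Enumerating: (w1,w2,w1), (w2,w4,w2), (w4,w3,w4), (w5,w6,w5), (w6,w1,w6).

5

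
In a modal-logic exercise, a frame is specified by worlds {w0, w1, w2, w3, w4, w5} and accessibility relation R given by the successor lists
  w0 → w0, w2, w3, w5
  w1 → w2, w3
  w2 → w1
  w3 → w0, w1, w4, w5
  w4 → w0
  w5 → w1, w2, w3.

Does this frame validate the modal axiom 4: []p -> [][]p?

No

By correspondence theory, 4 is valid on a frame iff R is transitive.
Transitive: no — w0 R w2 and w2 R w1, but not w0 R w1.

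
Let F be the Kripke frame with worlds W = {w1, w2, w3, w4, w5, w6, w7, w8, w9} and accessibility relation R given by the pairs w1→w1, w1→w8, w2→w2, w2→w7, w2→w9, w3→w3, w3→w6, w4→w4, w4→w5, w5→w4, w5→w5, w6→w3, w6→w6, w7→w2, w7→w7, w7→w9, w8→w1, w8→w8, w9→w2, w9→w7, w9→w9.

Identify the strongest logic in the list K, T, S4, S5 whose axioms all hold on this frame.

Reflexive (axiom T): yes — every world is R-related to itself.
Transitive (axiom 4): yes — every two-step R-path is closed by a direct edge.
Euclidean (axiom 5): yes — any two successors of a common world are R-related.
So F validates K, T, S4, S5. The strongest is S5.

S5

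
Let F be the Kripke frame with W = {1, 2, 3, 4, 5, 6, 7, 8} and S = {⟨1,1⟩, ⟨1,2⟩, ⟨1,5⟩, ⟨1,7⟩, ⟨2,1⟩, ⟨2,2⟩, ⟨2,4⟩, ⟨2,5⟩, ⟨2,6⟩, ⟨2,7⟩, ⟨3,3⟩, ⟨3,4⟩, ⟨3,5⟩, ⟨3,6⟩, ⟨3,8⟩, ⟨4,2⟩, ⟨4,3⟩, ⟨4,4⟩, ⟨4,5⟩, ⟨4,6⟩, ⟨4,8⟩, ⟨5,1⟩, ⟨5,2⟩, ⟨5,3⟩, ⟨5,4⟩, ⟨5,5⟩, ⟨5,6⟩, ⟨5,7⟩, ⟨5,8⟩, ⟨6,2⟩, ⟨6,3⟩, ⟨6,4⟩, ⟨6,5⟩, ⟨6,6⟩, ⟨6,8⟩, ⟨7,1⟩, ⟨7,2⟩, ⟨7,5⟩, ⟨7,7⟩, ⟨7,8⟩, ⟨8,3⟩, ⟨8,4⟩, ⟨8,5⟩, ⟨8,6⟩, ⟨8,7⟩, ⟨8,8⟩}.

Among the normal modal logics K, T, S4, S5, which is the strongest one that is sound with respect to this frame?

T

Reflexive (axiom T): yes — every world is S-related to itself.
Transitive (axiom 4): no — 1 S 2 and 2 S 4, but not 1 S 4.
Euclidean (axiom 5): no — 2 S 1 and 2 S 4, but not 1 S 4.
So F validates K, T; S4 would additionally require S to be transitive. The strongest is T.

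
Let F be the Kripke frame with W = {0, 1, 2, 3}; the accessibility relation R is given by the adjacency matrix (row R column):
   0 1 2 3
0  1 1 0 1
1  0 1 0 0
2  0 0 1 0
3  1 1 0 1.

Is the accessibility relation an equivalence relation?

Reflexive: yes — every world is R-related to itself.
Symmetric: no — 0 R 1 but not 1 R 0.
Transitive: yes — every two-step R-path is closed by a direct edge.
So R is not an equivalence relation.

No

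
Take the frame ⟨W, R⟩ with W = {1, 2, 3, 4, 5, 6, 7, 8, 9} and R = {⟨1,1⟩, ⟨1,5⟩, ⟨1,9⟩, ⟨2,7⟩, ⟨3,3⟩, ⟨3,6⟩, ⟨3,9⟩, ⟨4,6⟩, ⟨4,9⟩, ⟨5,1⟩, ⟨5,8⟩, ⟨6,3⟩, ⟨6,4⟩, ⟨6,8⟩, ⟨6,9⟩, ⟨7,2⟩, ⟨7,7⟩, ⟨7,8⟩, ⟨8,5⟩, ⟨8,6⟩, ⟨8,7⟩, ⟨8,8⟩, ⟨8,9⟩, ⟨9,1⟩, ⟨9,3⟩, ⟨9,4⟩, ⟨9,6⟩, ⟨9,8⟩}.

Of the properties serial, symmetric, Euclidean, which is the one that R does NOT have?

Serial: yes — every world has a successor (e.g. 1 R 1).
Symmetric: yes — every pair in R has its reverse in R.
Euclidean: no — 1 R 5 and 1 R 9, but not 5 R 9.
Only Euclidean fails.

Euclidean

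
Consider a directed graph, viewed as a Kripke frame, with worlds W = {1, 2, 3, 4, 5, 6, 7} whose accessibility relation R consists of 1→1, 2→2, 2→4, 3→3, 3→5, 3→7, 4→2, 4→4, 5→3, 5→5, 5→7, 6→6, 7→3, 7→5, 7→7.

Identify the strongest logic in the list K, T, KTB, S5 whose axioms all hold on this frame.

S5

Reflexive (axiom T): yes — every world is R-related to itself.
Symmetric (axiom B): yes — every pair in R has its reverse in R.
Euclidean (axiom 5): yes — any two successors of a common world are R-related.
So F validates K, T, KTB, S5. The strongest is S5.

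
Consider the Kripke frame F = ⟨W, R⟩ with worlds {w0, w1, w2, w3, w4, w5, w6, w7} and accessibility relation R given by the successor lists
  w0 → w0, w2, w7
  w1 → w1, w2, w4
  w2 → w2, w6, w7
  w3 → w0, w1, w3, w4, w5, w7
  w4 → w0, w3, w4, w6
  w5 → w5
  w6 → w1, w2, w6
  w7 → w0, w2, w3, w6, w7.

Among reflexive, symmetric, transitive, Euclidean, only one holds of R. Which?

reflexive

Reflexive: yes — every world is R-related to itself.
Symmetric: no — w0 R w2 but not w2 R w0.
Transitive: no — w0 R w2 and w2 R w6, but not w0 R w6.
Euclidean: no — w1 R w2 and w1 R w4, but not w2 R w4.
Only reflexive holds.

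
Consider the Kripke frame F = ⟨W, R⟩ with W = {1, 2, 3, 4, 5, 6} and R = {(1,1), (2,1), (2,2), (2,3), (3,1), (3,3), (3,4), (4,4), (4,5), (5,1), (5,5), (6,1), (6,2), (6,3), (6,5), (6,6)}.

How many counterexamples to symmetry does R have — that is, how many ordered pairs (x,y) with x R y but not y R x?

10

Enumerating: (2,1), (2,3), (3,1), (3,4), (4,5), (5,1), (6,1), (6,2), (6,3), (6,5).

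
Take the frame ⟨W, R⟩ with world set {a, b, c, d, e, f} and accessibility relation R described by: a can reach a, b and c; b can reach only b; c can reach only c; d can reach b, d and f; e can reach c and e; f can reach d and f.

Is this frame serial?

Serial: yes — every world has a successor (e.g. a R a).

Yes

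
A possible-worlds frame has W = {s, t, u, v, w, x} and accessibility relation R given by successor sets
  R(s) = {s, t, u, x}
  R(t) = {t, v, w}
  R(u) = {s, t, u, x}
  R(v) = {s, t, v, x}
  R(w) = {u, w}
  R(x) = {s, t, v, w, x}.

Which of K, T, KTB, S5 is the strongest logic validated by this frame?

T

Reflexive (axiom T): yes — every world is R-related to itself.
Symmetric (axiom B): no — s R t but not t R s.
Euclidean (axiom 5): no — s R t and s R u, but not t R u.
So F validates K, T; KTB would additionally require R to be symmetric. The strongest is T.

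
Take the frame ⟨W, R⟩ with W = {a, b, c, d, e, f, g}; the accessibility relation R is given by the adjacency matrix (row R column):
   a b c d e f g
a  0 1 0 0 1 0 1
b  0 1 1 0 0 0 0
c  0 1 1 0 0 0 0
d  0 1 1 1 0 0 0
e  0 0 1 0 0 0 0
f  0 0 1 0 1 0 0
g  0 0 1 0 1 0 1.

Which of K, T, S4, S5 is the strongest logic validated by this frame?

Reflexive (axiom T): no — a is not related to itself.
Transitive (axiom 4): no — a R b and b R c, but not a R c.
Euclidean (axiom 5): no — a R b and a R e, but not b R e.
So F validates K; T would additionally require R to be reflexive. The strongest is K.

K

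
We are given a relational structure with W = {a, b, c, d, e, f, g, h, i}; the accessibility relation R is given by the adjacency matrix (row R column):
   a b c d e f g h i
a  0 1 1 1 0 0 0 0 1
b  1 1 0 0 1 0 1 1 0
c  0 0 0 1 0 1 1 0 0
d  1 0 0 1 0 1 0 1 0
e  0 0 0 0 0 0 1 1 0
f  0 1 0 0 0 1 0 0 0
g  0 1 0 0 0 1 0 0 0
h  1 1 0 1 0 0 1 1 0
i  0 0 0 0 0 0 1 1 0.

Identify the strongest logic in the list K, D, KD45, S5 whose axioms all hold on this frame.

D

Serial (axiom D): yes — every world has a successor (e.g. a R b).
Euclidean (axiom 5): no — a R b and a R c, but not b R c.
Transitive (axiom 4): no — a R b and b R e, but not a R e.
Reflexive (axiom T): no — a is not related to itself.
So F validates K, D; KD45 would additionally require R to be Euclidean and transitive. The strongest is D.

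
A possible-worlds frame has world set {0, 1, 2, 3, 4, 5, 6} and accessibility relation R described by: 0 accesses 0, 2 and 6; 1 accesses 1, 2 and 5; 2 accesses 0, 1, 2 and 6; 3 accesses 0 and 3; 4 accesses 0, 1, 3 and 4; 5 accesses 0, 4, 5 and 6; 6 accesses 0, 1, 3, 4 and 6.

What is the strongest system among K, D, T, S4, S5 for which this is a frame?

Serial (axiom D): yes — every world has a successor (e.g. 0 R 0).
Reflexive (axiom T): yes — every world is R-related to itself.
Transitive (axiom 4): no — 0 R 2 and 2 R 1, but not 0 R 1.
Euclidean (axiom 5): no — 0 R 6 and 0 R 2, but not 6 R 2.
So F validates K, D, T; S4 would additionally require R to be transitive. The strongest is T.

T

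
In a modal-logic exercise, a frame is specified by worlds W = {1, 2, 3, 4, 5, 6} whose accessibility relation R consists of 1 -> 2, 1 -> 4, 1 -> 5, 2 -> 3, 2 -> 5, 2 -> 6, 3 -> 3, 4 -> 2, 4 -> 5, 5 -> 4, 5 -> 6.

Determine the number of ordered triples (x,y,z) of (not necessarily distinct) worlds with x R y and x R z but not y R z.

Enumerating: (1,2,2), (1,2,4), (1,4,4), (1,5,2), (1,5,5), (2,3,5), (2,3,6), (2,5,3), (2,5,5), (2,6,3), (2,6,5), (2,6,6), … and 7 more.
Total: 19.

19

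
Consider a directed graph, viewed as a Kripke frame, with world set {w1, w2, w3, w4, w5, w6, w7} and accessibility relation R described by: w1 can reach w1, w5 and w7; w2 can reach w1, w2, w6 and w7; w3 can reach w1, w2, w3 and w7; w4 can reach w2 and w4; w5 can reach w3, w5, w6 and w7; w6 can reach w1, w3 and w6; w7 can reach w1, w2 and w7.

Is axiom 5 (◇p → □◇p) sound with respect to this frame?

No

Axiom 5 corresponds to the accessibility relation being Euclidean.
Euclidean: no — w1 R w7 and w1 R w5, but not w7 R w5.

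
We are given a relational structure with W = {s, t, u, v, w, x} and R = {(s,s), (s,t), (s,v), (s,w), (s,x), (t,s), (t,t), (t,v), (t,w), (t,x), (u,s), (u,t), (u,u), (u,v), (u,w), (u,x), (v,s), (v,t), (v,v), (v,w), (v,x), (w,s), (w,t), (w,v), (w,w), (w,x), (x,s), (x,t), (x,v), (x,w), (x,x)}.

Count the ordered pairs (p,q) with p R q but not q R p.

Enumerating: (u,s), (u,t), (u,v), (u,w), (u,x).

5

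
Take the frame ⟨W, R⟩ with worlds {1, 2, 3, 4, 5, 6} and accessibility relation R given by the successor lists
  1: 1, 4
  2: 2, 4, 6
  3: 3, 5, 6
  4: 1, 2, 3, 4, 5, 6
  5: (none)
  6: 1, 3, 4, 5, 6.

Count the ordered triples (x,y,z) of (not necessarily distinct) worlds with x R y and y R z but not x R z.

Enumerating: (1,4,2), (1,4,3), (1,4,5), (1,4,6), (2,4,1), (2,4,3), (2,4,5), (2,6,1), (2,6,3), (2,6,5), (3,6,1), (3,6,4), (6,4,2).

13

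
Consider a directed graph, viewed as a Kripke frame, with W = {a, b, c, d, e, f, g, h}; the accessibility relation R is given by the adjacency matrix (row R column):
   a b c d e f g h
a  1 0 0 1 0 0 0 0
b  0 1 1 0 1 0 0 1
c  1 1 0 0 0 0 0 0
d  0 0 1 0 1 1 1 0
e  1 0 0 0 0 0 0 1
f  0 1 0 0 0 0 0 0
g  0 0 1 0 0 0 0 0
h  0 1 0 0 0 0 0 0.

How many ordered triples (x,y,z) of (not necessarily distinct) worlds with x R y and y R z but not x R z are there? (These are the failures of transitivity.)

25

Enumerating: (a,d,c), (a,d,e), (a,d,f), (a,d,g), (b,c,a), (b,e,a), (c,a,d), (c,b,c), (c,b,e), (c,b,h), (d,c,a), (d,c,b), … and 13 more.
Total: 25.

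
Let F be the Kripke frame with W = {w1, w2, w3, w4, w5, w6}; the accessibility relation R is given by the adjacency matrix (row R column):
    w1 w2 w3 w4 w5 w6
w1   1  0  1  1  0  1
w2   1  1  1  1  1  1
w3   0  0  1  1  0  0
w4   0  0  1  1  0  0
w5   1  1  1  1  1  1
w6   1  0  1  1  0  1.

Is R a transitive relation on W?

Yes

Transitive: yes — every two-step R-path is closed by a direct edge.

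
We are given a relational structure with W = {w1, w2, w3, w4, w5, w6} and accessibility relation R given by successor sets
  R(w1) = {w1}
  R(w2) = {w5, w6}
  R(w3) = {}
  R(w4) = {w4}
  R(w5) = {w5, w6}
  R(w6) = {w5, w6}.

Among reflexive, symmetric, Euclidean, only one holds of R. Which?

Reflexive: no — w2 is not related to itself.
Symmetric: no — w2 R w5 but not w5 R w2.
Euclidean: yes — any two successors of a common world are R-related.
Only Euclidean holds.

Euclidean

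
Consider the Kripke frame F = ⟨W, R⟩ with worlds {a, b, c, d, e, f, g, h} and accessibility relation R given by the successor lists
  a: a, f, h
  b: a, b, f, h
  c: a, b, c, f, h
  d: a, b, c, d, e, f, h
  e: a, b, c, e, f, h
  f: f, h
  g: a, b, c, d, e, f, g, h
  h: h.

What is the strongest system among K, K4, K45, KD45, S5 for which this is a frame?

K4

Transitive (axiom 4): yes — every two-step R-path is closed by a direct edge.
Euclidean (axiom 5): no — a R h and a R f, but not h R f.
Serial (axiom D): yes — every world has a successor (e.g. a R a).
Reflexive (axiom T): yes — every world is R-related to itself.
So F validates K, K4; K45 would additionally require R to be Euclidean. The strongest is K4.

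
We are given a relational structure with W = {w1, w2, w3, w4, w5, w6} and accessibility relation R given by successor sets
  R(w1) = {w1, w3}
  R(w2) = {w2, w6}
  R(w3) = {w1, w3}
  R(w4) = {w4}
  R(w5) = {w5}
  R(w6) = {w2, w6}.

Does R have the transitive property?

Transitive: yes — every two-step R-path is closed by a direct edge.

Yes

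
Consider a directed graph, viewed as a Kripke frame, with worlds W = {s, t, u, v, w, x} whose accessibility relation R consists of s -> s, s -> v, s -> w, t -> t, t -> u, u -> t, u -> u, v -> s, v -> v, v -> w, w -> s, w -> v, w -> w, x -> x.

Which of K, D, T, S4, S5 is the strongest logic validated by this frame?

S5

Serial (axiom D): yes — every world has a successor (e.g. s R s).
Reflexive (axiom T): yes — every world is R-related to itself.
Transitive (axiom 4): yes — every two-step R-path is closed by a direct edge.
Euclidean (axiom 5): yes — any two successors of a common world are R-related.
So F validates K, D, T, S4, S5. The strongest is S5.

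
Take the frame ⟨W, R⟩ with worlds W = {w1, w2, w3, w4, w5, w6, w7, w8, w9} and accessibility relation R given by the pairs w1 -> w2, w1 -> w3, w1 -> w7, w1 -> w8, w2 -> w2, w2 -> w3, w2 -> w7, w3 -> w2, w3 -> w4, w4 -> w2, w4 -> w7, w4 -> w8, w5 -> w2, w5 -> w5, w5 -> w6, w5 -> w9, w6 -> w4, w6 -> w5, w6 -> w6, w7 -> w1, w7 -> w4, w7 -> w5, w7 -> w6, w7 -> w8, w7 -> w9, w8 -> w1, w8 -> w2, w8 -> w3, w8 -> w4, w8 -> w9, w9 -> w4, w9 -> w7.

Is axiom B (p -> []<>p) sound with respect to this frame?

No

By correspondence theory, B is valid on a frame iff R is symmetric.
Symmetric: no — w1 R w2 but not w2 R w1.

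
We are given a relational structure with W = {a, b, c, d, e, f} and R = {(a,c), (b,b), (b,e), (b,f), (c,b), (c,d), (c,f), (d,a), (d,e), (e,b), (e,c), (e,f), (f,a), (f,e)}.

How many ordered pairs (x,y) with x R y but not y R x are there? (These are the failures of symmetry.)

9

Enumerating: (a,c), (b,f), (c,b), (c,d), (c,f), (d,a), (d,e), (e,c), (f,a).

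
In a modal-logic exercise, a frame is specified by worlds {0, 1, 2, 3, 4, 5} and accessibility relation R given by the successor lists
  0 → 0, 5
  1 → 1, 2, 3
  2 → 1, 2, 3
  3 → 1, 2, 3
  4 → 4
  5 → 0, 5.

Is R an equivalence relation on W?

Yes

Reflexive: yes — every world is R-related to itself.
Symmetric: yes — every pair in R has its reverse in R.
Transitive: yes — every two-step R-path is closed by a direct edge.
So R is an equivalence relation.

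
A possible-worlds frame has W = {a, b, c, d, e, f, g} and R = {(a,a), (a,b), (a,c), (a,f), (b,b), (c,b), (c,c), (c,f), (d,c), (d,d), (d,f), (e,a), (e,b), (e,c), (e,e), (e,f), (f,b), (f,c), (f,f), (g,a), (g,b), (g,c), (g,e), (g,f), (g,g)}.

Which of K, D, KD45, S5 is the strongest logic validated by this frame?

D

Serial (axiom D): yes — every world has a successor (e.g. a R a).
Euclidean (axiom 5): no — a R b and a R c, but not b R c.
Transitive (axiom 4): no — d R c and c R b, but not d R b.
Reflexive (axiom T): yes — every world is R-related to itself.
So F validates K, D; KD45 would additionally require R to be Euclidean and transitive. The strongest is D.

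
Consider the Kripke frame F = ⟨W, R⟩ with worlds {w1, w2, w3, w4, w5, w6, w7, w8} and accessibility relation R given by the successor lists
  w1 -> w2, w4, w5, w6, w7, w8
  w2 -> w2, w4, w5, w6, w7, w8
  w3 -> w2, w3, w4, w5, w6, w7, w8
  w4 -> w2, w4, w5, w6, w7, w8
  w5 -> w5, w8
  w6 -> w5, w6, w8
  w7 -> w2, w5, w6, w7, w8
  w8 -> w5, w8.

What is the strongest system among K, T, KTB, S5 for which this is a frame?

Reflexive (axiom T): no — w1 is not related to itself.
Symmetric (axiom B): no — w1 R w2 but not w2 R w1.
Euclidean (axiom 5): no — w1 R w5 and w1 R w2, but not w5 R w2.
So F validates K; T would additionally require R to be reflexive. The strongest is K.

K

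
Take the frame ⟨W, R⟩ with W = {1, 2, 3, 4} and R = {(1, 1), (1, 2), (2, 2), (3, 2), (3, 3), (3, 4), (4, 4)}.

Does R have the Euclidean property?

Euclidean: no — 3 R 2 and 3 R 4, but not 2 R 4.

No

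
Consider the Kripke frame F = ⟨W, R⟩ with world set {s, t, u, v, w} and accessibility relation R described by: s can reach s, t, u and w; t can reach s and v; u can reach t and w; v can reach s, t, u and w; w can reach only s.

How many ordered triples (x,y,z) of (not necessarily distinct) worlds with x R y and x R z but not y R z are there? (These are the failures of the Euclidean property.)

Enumerating: (s,t,t), (s,t,u), (s,t,w), (s,u,s), (s,u,u), (s,w,t), (s,w,u), (s,w,w), (t,s,v), (t,v,v), (u,t,t), (u,t,w), … and 10 more.
Total: 22.

22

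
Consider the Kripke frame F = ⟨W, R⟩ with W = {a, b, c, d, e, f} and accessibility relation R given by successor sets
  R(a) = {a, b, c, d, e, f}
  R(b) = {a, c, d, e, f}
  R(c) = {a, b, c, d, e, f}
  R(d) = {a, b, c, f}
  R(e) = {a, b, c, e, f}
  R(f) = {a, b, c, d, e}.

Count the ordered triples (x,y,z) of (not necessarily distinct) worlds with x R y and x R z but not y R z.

22

Enumerating: (a,b,b), (a,d,d), (a,d,e), (a,e,d), (a,f,f), (b,d,d), (b,d,e), (b,e,d), (b,f,f), (c,b,b), (c,d,d), (c,d,e), … and 10 more.
Total: 22.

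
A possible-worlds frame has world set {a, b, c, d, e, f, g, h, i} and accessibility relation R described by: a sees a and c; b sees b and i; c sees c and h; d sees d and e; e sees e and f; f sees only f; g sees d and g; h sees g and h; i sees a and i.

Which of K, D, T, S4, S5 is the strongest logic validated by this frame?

Serial (axiom D): yes — every world has a successor (e.g. a R a).
Reflexive (axiom T): yes — every world is R-related to itself.
Transitive (axiom 4): no — a R c and c R h, but not a R h.
Euclidean (axiom 5): no — a R c and a R a, but not c R a.
So F validates K, D, T; S4 would additionally require R to be transitive. The strongest is T.

T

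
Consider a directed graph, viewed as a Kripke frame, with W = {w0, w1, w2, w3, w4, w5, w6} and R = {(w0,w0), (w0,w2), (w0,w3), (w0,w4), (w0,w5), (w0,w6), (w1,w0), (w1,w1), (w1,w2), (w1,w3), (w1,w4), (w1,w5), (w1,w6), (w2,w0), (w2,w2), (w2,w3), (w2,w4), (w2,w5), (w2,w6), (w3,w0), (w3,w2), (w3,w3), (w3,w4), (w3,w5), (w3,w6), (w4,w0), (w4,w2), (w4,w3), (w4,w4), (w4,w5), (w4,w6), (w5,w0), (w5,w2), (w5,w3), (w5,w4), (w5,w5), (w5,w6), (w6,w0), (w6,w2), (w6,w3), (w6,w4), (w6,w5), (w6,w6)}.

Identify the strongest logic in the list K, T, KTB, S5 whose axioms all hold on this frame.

Reflexive (axiom T): yes — every world is R-related to itself.
Symmetric (axiom B): no — w1 R w0 but not w0 R w1.
Euclidean (axiom 5): no — w1 R w0 and w1 R w1, but not w0 R w1.
So F validates K, T; KTB would additionally require R to be symmetric. The strongest is T.

T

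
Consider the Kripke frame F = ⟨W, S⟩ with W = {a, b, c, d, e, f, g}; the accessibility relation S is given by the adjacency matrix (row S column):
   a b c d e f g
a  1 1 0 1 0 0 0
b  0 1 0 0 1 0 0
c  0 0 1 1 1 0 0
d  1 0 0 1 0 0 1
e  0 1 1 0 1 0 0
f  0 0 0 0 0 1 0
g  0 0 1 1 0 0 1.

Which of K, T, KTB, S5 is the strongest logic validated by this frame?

T

Reflexive (axiom T): yes — every world is S-related to itself.
Symmetric (axiom B): no — a S b but not b S a.
Euclidean (axiom 5): no — a S b and a S d, but not b S d.
So F validates K, T; KTB would additionally require S to be symmetric. The strongest is T.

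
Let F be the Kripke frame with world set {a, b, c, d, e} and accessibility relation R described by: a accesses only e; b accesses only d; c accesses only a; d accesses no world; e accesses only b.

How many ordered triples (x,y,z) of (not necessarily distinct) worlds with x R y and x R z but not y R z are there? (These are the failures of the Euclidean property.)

4

Enumerating: (a,e,e), (b,d,d), (c,a,a), (e,b,b).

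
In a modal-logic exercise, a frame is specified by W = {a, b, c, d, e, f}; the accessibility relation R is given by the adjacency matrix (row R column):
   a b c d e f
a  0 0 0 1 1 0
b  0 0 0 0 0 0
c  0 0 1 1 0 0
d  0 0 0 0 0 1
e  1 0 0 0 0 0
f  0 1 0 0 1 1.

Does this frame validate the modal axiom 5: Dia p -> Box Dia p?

No

The schema 5 characterises exactly the Euclidean frames.
Euclidean: no — a R d and a R e, but not d R e.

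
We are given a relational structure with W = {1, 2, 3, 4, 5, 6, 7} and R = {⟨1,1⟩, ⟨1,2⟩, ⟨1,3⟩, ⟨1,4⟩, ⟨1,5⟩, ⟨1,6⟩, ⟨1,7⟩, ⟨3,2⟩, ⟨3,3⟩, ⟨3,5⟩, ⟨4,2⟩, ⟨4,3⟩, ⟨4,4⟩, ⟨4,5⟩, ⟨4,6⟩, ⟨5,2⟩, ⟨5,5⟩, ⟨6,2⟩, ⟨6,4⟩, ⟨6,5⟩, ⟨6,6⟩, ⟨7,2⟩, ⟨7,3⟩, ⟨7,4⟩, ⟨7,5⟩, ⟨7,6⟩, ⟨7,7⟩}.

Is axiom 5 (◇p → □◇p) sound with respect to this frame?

By correspondence theory, 5 is valid on a frame iff R is Euclidean.
Euclidean: no — 1 R 2 and 1 R 3, but not 2 R 3.

No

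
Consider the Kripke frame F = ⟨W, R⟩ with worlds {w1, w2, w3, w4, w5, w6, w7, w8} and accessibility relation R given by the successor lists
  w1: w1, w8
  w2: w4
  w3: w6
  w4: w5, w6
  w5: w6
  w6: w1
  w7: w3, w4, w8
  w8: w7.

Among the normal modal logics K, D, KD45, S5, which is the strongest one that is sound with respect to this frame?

Serial (axiom D): yes — every world has a successor (e.g. w1 R w1).
Euclidean (axiom 5): no — w4 R w6 and w4 R w5, but not w6 R w5.
Transitive (axiom 4): no — w1 R w8 and w8 R w7, but not w1 R w7.
Reflexive (axiom T): no — w2 is not related to itself.
So F validates K, D; KD45 would additionally require R to be Euclidean and transitive. The strongest is D.

D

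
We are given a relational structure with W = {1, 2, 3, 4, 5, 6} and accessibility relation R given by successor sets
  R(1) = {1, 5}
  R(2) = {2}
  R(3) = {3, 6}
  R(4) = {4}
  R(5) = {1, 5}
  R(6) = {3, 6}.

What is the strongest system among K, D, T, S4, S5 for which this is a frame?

Serial (axiom D): yes — every world has a successor (e.g. 1 R 1).
Reflexive (axiom T): yes — every world is R-related to itself.
Transitive (axiom 4): yes — every two-step R-path is closed by a direct edge.
Euclidean (axiom 5): yes — any two successors of a common world are R-related.
So F validates K, D, T, S4, S5. The strongest is S5.

S5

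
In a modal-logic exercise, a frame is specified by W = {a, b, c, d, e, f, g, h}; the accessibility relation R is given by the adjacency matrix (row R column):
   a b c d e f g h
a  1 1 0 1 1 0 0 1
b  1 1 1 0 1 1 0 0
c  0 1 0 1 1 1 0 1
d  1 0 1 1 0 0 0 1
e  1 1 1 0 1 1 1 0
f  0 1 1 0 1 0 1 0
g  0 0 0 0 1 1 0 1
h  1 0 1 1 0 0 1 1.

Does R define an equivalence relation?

No

Reflexive: no — c is not related to itself.
Symmetric: yes — every pair in R has its reverse in R.
Transitive: no — a R b and b R c, but not a R c.
So R is not an equivalence relation.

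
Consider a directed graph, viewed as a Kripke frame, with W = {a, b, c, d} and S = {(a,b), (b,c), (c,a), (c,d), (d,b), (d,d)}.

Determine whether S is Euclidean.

No

Euclidean: no — c S a and c S d, but not a S d.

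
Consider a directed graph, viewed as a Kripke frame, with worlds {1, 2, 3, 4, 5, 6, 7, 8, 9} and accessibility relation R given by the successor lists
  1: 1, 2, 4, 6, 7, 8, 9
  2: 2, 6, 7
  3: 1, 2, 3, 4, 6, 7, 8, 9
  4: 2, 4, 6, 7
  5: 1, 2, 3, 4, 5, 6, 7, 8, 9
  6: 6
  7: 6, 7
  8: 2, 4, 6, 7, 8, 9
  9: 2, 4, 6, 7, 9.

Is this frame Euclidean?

Euclidean: no — 1 R 2 and 1 R 4, but not 2 R 4.

No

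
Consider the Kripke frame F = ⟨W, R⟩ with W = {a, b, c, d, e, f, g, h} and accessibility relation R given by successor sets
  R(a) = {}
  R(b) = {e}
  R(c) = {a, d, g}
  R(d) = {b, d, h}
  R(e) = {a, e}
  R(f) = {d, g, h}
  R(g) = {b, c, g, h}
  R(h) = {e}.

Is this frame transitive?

No

Transitive: no — b R e and e R a, but not b R a.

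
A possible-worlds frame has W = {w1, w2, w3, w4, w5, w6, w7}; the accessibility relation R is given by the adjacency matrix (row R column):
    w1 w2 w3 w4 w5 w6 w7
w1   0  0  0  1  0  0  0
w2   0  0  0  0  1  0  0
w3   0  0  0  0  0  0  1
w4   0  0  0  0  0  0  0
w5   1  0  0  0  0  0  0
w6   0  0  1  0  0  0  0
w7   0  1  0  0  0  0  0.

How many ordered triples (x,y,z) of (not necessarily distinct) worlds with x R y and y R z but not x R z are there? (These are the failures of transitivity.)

5

Enumerating: (w2,w5,w1), (w3,w7,w2), (w5,w1,w4), (w6,w3,w7), (w7,w2,w5).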